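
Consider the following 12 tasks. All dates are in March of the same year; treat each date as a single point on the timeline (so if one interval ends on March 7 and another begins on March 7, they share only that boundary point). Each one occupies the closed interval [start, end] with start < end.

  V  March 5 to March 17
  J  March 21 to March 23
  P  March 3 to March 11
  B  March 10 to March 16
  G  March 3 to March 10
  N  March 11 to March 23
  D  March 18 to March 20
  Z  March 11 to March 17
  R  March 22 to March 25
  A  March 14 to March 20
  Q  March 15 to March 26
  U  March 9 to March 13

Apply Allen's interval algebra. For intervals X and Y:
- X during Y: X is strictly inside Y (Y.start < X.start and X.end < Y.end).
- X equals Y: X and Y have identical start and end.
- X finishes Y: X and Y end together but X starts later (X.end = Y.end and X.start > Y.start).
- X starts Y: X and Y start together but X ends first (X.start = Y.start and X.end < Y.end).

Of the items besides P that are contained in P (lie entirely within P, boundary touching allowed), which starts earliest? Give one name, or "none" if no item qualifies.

Target P = [March 3, March 11].
A [March 14, March 20] → after → excluded.
B [March 10, March 16] → overlapped-by → excluded.
D [March 18, March 20] → after → excluded.
G [March 3, March 10] → starts → candidate.
J [March 21, March 23] → after → excluded.
N [March 11, March 23] → met-by → excluded.
Q [March 15, March 26] → after → excluded.
R [March 22, March 25] → after → excluded.
U [March 9, March 13] → overlapped-by → excluded.
V [March 5, March 17] → overlapped-by → excluded.
Z [March 11, March 17] → met-by → excluded.
Among candidates, earliest start is March 3 → G.

G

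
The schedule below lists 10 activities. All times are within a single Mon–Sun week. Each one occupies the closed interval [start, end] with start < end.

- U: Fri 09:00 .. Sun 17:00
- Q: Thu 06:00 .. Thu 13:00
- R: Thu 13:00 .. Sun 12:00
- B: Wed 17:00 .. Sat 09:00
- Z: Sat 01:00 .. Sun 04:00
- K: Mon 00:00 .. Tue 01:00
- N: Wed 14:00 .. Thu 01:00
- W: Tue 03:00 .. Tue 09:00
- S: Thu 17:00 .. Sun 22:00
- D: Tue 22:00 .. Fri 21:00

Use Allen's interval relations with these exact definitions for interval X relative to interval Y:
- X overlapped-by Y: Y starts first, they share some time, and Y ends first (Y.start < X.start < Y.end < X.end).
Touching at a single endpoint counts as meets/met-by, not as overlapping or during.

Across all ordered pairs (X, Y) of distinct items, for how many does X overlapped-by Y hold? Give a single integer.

Checking all 90 ordered pairs for relation 'overlapped-by'; matching pairs in alphabetical order:
(B, D): B overlapped-by D ✓
(B, N): B overlapped-by N ✓
(R, B): R overlapped-by B ✓
(R, D): R overlapped-by D ✓
(S, B): S overlapped-by B ✓
(S, D): S overlapped-by D ✓
(S, R): S overlapped-by R ✓
(U, B): U overlapped-by B ✓
(U, D): U overlapped-by D ✓
(U, R): U overlapped-by R ✓
(Z, B): Z overlapped-by B ✓
Count: 11.

11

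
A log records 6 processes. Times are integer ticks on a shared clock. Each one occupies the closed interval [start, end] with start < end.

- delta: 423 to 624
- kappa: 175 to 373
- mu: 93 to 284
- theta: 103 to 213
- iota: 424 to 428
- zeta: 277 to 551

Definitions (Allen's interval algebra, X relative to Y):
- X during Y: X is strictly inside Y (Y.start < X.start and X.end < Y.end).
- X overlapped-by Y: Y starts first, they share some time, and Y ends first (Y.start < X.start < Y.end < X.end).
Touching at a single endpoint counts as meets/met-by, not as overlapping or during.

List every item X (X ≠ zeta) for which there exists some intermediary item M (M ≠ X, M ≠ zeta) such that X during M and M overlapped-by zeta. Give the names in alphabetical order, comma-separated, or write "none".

iota

Target zeta = [277, 551].
Intermediaries M with M overlapped-by zeta: delta.
Via delta — items with X during delta: iota.
Union: iota.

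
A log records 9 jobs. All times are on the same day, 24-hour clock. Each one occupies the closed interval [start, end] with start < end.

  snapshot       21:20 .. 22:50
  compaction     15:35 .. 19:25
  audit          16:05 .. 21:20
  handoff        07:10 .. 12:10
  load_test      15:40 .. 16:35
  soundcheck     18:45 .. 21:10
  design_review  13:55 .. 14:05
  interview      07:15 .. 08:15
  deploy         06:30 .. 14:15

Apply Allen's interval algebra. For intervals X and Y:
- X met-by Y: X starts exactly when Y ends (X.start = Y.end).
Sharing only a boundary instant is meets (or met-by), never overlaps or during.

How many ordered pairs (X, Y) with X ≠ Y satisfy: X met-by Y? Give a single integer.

Checking all 72 ordered pairs for relation 'met-by'; matching pairs in alphabetical order:
(snapshot, audit): snapshot met-by audit ✓
Count: 1.

1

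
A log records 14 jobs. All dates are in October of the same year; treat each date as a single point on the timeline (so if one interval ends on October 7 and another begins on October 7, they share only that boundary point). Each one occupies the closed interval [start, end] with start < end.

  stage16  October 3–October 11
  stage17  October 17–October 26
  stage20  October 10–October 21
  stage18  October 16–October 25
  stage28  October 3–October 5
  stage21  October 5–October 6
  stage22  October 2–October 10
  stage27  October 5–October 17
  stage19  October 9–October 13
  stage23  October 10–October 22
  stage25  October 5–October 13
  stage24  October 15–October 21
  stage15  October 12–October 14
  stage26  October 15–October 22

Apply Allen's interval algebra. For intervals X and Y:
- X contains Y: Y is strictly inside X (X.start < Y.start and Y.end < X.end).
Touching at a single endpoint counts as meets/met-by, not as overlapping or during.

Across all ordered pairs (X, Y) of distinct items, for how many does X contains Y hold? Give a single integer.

Checking all 182 ordered pairs for relation 'contains'; matching pairs in alphabetical order:
(stage16, stage21): stage16 contains stage21 ✓
(stage20, stage15): stage20 contains stage15 ✓
(stage22, stage21): stage22 contains stage21 ✓
(stage22, stage28): stage22 contains stage28 ✓
(stage23, stage15): stage23 contains stage15 ✓
(stage23, stage24): stage23 contains stage24 ✓
(stage27, stage15): stage27 contains stage15 ✓
(stage27, stage19): stage27 contains stage19 ✓
Count: 8.

8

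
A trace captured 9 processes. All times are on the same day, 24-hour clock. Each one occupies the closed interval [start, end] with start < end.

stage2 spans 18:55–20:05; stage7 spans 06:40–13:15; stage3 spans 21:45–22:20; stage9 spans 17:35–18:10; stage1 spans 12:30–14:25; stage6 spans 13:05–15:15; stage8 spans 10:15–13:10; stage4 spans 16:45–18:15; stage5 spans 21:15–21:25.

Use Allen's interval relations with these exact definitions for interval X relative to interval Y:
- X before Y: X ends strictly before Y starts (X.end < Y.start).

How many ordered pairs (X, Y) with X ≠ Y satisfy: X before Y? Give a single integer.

Checking all 72 ordered pairs for relation 'before'; matching pairs in alphabetical order:
(stage1, stage2): stage1 before stage2 ✓
(stage1, stage3): stage1 before stage3 ✓
(stage1, stage4): stage1 before stage4 ✓
(stage1, stage5): stage1 before stage5 ✓
(stage1, stage9): stage1 before stage9 ✓
(stage2, stage3): stage2 before stage3 ✓
(stage2, stage5): stage2 before stage5 ✓
(stage4, stage2): stage4 before stage2 ✓
(stage4, stage3): stage4 before stage3 ✓
(stage4, stage5): stage4 before stage5 ✓
(stage5, stage3): stage5 before stage3 ✓
(stage6, stage2): stage6 before stage2 ✓
(stage6, stage3): stage6 before stage3 ✓
(stage6, stage4): stage6 before stage4 ✓
(stage6, stage5): stage6 before stage5 ✓
(stage6, stage9): stage6 before stage9 ✓
(stage7, stage2): stage7 before stage2 ✓
(stage7, stage3): stage7 before stage3 ✓
(stage7, stage4): stage7 before stage4 ✓
(stage7, stage5): stage7 before stage5 ✓
(stage7, stage9): stage7 before stage9 ✓
(stage8, stage2): stage8 before stage2 ✓
(stage8, stage3): stage8 before stage3 ✓
(stage8, stage4): stage8 before stage4 ✓
... plus 5 further pairs not listed.
Count: 29.

29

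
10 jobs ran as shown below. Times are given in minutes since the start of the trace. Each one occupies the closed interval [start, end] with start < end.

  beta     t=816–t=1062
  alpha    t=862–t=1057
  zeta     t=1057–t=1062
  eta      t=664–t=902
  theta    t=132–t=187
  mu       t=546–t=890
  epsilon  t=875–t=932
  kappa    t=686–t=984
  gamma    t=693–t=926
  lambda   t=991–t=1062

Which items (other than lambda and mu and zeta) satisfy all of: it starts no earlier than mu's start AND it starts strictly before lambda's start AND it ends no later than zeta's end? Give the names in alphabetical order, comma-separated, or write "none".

alpha, beta, epsilon, eta, gamma, kappa

Conditions: its start is no earlier than mu's start (X.start >= t=546) AND its start is strictly before lambda's start (X.start < t=991) AND its end is no later than zeta's end (X.end <= t=1062).
alpha: start t=862 >= t=546? ✓; start t=862 < t=991? ✓; end t=1057 <= t=1062? ✓ → yes.
beta: start t=816 >= t=546? ✓; start t=816 < t=991? ✓; end t=1062 <= t=1062? ✓ → yes.
epsilon: start t=875 >= t=546? ✓; start t=875 < t=991? ✓; end t=932 <= t=1062? ✓ → yes.
eta: start t=664 >= t=546? ✓; start t=664 < t=991? ✓; end t=902 <= t=1062? ✓ → yes.
gamma: start t=693 >= t=546? ✓; start t=693 < t=991? ✓; end t=926 <= t=1062? ✓ → yes.
kappa: start t=686 >= t=546? ✓; start t=686 < t=991? ✓; end t=984 <= t=1062? ✓ → yes.
theta: start t=132 >= t=546? ✗; start t=132 < t=991? ✓; end t=187 <= t=1062? ✓ → no.
Result: alpha, beta, epsilon, eta, gamma, kappa.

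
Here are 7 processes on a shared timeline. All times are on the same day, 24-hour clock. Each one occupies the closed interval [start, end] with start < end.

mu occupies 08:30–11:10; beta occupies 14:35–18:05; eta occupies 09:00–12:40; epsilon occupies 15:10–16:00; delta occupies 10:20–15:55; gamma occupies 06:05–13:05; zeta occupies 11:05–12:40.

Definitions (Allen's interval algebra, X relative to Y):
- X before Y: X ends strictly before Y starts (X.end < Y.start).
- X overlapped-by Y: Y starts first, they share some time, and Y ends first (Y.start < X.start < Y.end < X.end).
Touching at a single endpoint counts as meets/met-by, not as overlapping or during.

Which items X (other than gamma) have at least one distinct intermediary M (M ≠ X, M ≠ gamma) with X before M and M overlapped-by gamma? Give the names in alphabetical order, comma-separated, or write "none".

Target gamma = [06:05, 13:05].
Intermediaries M with M overlapped-by gamma: delta.
Via delta — items with X before delta: none.
Union: none.

none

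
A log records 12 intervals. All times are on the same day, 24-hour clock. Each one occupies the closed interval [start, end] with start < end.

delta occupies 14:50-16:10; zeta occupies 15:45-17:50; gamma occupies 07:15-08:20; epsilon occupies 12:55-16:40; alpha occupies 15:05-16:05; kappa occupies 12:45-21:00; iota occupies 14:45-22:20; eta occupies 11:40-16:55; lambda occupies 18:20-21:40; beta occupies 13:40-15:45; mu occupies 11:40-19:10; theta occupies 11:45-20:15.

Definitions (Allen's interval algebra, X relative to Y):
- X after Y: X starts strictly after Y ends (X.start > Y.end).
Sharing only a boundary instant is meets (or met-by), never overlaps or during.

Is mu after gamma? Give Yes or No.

mu = [11:40, 19:10], gamma = [07:15, 08:20].
Actual relation of mu to gamma: after.
Asked whether 'after' holds → Yes.

Yes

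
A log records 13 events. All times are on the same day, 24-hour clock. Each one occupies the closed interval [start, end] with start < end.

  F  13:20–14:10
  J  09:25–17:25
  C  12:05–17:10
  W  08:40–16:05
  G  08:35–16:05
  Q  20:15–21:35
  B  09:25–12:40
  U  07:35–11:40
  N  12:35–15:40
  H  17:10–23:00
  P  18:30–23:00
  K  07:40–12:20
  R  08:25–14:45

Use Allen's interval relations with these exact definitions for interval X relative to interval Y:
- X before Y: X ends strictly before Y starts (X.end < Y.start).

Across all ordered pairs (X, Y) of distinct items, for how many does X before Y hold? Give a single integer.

Checking all 156 ordered pairs for relation 'before'; matching pairs in alphabetical order:
(B, F): B before F ✓
(B, H): B before H ✓
(B, P): B before P ✓
(B, Q): B before Q ✓
(C, P): C before P ✓
(C, Q): C before Q ✓
(F, H): F before H ✓
(F, P): F before P ✓
(F, Q): F before Q ✓
(G, H): G before H ✓
(G, P): G before P ✓
(G, Q): G before Q ✓
(J, P): J before P ✓
(J, Q): J before Q ✓
(K, F): K before F ✓
(K, H): K before H ✓
(K, N): K before N ✓
(K, P): K before P ✓
(K, Q): K before Q ✓
(N, H): N before H ✓
(N, P): N before P ✓
(N, Q): N before Q ✓
(R, H): R before H ✓
(R, P): R before P ✓
... plus 10 further pairs not listed.
Count: 34.

34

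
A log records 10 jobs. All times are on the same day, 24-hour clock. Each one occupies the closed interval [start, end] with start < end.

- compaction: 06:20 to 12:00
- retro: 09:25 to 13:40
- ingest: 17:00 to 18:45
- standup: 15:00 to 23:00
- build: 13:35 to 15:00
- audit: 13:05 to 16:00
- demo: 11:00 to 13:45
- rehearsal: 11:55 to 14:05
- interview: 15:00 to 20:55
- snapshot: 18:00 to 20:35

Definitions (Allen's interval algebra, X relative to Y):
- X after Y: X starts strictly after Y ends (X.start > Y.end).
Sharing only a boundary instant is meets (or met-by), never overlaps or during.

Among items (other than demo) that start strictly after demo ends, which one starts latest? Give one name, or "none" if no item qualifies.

snapshot

Target demo = [11:00, 13:45].
audit [13:05, 16:00] → overlapped-by → excluded.
build [13:35, 15:00] → overlapped-by → excluded.
compaction [06:20, 12:00] → overlaps → excluded.
ingest [17:00, 18:45] → after → candidate.
interview [15:00, 20:55] → after → candidate.
rehearsal [11:55, 14:05] → overlapped-by → excluded.
retro [09:25, 13:40] → overlaps → excluded.
snapshot [18:00, 20:35] → after → candidate.
standup [15:00, 23:00] → after → candidate.
Among candidates, latest start is 18:00 → snapshot.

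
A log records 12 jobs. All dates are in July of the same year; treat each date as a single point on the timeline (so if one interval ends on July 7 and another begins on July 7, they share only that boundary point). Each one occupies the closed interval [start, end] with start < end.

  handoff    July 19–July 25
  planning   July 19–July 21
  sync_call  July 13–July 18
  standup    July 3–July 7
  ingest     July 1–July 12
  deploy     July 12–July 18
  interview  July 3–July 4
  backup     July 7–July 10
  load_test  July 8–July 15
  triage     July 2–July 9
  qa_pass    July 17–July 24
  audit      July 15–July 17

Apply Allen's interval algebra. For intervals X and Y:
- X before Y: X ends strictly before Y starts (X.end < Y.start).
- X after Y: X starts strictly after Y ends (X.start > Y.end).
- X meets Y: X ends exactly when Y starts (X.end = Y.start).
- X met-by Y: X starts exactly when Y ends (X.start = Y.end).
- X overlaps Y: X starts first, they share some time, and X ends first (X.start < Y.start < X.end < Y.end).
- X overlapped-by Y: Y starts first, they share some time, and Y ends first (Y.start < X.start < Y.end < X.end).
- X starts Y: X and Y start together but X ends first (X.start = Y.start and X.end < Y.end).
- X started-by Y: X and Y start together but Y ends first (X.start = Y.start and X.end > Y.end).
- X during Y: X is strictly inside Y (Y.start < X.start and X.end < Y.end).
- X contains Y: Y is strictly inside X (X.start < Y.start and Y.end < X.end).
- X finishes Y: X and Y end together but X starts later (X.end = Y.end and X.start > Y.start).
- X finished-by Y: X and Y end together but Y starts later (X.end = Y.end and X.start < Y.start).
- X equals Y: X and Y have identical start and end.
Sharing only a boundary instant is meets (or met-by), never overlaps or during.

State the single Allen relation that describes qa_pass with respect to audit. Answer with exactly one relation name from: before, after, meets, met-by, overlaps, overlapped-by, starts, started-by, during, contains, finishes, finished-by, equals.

qa_pass = [July 17, July 24]; audit = [July 15, July 17].
Compare endpoints: qa_pass.start > audit.start, qa_pass.start = audit.end, qa_pass.end > audit.start, qa_pass.end > audit.end.
That pattern is 'met-by'.

met-by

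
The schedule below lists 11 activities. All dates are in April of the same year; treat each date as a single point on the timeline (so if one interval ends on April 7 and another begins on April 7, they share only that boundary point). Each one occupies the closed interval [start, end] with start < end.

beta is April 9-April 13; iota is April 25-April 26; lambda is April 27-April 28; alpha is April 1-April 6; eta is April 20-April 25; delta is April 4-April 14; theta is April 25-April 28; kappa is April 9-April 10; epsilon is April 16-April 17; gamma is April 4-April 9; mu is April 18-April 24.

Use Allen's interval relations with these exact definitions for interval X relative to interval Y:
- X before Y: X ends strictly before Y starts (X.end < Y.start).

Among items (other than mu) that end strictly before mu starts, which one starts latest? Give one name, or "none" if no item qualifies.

epsilon

Target mu = [April 18, April 24].
alpha [April 1, April 6] → before → candidate.
beta [April 9, April 13] → before → candidate.
delta [April 4, April 14] → before → candidate.
epsilon [April 16, April 17] → before → candidate.
eta [April 20, April 25] → overlapped-by → excluded.
gamma [April 4, April 9] → before → candidate.
iota [April 25, April 26] → after → excluded.
kappa [April 9, April 10] → before → candidate.
lambda [April 27, April 28] → after → excluded.
theta [April 25, April 28] → after → excluded.
Among candidates, latest start is April 16 → epsilon.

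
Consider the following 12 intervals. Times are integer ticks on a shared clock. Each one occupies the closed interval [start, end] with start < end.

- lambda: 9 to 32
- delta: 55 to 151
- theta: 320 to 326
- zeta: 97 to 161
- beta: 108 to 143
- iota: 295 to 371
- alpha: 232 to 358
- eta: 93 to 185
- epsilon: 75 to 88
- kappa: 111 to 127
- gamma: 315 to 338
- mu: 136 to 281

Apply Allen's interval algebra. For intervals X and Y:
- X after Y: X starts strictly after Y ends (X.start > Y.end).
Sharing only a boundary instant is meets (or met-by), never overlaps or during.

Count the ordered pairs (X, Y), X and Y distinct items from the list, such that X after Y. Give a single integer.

Checking all 132 ordered pairs for relation 'after'; matching pairs in alphabetical order:
(alpha, beta): alpha after beta ✓
(alpha, delta): alpha after delta ✓
(alpha, epsilon): alpha after epsilon ✓
(alpha, eta): alpha after eta ✓
(alpha, kappa): alpha after kappa ✓
(alpha, lambda): alpha after lambda ✓
(alpha, zeta): alpha after zeta ✓
(beta, epsilon): beta after epsilon ✓
(beta, lambda): beta after lambda ✓
(delta, lambda): delta after lambda ✓
(epsilon, lambda): epsilon after lambda ✓
(eta, epsilon): eta after epsilon ✓
(eta, lambda): eta after lambda ✓
(gamma, beta): gamma after beta ✓
(gamma, delta): gamma after delta ✓
(gamma, epsilon): gamma after epsilon ✓
(gamma, eta): gamma after eta ✓
(gamma, kappa): gamma after kappa ✓
(gamma, lambda): gamma after lambda ✓
(gamma, mu): gamma after mu ✓
(gamma, zeta): gamma after zeta ✓
(iota, beta): iota after beta ✓
(iota, delta): iota after delta ✓
(iota, epsilon): iota after epsilon ✓
... plus 20 further pairs not listed.
Count: 44.

44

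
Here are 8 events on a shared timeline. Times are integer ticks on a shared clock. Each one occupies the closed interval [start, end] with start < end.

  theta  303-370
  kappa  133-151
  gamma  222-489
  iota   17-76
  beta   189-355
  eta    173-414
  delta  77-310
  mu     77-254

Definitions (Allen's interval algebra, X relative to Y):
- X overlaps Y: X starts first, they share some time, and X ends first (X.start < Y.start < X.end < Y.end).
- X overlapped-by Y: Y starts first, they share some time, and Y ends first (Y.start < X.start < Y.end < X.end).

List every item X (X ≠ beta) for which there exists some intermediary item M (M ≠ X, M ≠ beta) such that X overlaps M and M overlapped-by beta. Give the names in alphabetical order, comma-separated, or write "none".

Target beta = [189, 355].
Intermediaries M with M overlapped-by beta: gamma, theta.
Via gamma — items with X overlaps gamma: delta, eta, mu.
Via theta — items with X overlaps theta: delta.
Union: delta, eta, mu.

delta, eta, mu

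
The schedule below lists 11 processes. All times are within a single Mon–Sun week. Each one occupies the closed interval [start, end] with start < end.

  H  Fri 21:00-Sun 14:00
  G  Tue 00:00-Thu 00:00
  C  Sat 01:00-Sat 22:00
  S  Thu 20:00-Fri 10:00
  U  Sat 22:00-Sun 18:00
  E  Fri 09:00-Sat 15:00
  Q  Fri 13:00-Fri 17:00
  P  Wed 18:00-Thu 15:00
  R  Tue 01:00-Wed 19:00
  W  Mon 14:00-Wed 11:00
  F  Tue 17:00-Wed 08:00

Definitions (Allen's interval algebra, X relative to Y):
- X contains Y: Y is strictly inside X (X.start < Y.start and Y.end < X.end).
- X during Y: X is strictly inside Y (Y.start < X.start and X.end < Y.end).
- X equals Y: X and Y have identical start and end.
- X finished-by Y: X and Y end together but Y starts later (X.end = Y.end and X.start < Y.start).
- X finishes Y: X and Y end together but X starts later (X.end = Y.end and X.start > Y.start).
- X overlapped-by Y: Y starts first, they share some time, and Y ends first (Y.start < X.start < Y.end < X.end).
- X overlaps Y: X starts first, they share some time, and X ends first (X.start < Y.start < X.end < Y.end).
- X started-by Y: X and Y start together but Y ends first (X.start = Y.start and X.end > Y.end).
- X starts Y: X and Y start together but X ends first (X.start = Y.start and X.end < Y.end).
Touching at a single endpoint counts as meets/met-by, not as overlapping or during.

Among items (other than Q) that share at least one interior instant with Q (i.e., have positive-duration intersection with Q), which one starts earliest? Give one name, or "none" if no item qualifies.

Target Q = [Fri 13:00, Fri 17:00].
C [Sat 01:00, Sat 22:00] → after → excluded.
E [Fri 09:00, Sat 15:00] → contains → candidate.
F [Tue 17:00, Wed 08:00] → before → excluded.
G [Tue 00:00, Thu 00:00] → before → excluded.
H [Fri 21:00, Sun 14:00] → after → excluded.
P [Wed 18:00, Thu 15:00] → before → excluded.
R [Tue 01:00, Wed 19:00] → before → excluded.
S [Thu 20:00, Fri 10:00] → before → excluded.
U [Sat 22:00, Sun 18:00] → after → excluded.
W [Mon 14:00, Wed 11:00] → before → excluded.
Among candidates, earliest start is Fri 09:00 → E.

E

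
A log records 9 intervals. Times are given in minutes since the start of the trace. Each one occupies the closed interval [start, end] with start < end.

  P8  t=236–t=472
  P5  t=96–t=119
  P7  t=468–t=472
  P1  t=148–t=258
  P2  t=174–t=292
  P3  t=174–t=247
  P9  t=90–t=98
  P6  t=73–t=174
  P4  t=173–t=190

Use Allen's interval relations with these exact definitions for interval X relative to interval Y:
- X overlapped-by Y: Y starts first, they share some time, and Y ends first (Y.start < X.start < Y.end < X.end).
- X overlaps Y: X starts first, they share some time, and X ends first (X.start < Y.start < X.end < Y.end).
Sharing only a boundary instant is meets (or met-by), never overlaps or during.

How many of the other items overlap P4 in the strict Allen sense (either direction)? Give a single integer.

Target P4 = [t=173, t=190].
P1 [t=148, t=258] → contains → no.
P2 [t=174, t=292] → overlapped-by → counts.
P3 [t=174, t=247] → overlapped-by → counts.
P5 [t=96, t=119] → before → no.
P6 [t=73, t=174] → overlaps → counts.
P7 [t=468, t=472] → after → no.
P8 [t=236, t=472] → after → no.
P9 [t=90, t=98] → before → no.
Total: 3.

3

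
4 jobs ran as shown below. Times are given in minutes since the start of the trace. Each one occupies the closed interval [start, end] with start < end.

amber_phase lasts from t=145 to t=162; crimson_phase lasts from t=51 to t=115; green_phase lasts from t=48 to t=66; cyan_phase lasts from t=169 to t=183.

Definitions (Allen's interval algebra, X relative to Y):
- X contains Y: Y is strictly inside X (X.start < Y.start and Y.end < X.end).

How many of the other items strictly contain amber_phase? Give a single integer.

Target amber_phase = [t=145, t=162].
crimson_phase [t=51, t=115] → before → no.
cyan_phase [t=169, t=183] → after → no.
green_phase [t=48, t=66] → before → no.
Total: 0.

0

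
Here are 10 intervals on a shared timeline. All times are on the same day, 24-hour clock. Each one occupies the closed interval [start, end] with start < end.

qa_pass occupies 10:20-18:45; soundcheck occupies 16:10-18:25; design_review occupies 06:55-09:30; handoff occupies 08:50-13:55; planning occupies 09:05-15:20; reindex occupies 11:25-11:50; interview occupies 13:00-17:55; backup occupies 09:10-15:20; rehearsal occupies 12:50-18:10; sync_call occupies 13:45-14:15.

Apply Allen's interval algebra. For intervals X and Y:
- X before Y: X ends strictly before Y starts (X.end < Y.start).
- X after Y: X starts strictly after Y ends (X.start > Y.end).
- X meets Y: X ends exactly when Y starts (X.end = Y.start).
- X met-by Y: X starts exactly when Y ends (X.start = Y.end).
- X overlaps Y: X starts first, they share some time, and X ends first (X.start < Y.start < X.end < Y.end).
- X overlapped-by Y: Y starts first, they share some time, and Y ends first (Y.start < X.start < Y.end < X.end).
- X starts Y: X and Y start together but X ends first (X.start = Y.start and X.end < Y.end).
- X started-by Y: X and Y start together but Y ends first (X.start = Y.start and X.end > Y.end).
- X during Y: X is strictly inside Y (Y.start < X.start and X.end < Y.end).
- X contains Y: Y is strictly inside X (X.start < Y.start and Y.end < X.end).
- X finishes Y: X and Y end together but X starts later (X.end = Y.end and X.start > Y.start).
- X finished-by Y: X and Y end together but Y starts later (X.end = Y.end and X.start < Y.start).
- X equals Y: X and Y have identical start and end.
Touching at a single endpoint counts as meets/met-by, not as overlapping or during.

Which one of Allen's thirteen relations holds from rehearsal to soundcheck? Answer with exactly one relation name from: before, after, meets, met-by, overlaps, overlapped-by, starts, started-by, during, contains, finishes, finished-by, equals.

rehearsal = [12:50, 18:10]; soundcheck = [16:10, 18:25].
Compare endpoints: rehearsal.start < soundcheck.start, rehearsal.start < soundcheck.end, rehearsal.end > soundcheck.start, rehearsal.end < soundcheck.end.
That pattern is 'overlaps'.

overlaps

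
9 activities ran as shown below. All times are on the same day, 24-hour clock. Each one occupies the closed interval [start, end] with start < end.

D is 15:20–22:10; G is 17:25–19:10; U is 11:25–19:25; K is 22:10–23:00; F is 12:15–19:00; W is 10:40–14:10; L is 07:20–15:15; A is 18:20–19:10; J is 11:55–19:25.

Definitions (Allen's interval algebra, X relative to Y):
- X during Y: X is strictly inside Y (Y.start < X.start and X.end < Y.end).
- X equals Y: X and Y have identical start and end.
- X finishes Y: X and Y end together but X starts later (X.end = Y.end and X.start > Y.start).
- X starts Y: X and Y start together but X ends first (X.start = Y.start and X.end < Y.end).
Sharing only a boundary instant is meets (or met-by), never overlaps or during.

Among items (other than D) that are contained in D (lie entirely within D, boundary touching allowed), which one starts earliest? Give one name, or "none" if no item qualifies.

Target D = [15:20, 22:10].
A [18:20, 19:10] → during → candidate.
F [12:15, 19:00] → overlaps → excluded.
G [17:25, 19:10] → during → candidate.
J [11:55, 19:25] → overlaps → excluded.
K [22:10, 23:00] → met-by → excluded.
L [07:20, 15:15] → before → excluded.
U [11:25, 19:25] → overlaps → excluded.
W [10:40, 14:10] → before → excluded.
Among candidates, earliest start is 17:25 → G.

G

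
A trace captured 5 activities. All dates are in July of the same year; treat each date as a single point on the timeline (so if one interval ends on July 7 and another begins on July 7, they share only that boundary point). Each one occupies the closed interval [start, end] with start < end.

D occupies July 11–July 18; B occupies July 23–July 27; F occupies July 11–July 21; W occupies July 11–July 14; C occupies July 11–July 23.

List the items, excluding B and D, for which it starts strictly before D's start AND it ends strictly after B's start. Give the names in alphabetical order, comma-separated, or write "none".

none

Conditions: its start is strictly before D's start (X.start < July 11) AND its end is strictly after B's start (X.end > July 23).
C: start July 11 < July 11? ✗; end July 23 > July 23? ✗ → no.
F: start July 11 < July 11? ✗; end July 21 > July 23? ✗ → no.
W: start July 11 < July 11? ✗; end July 14 > July 23? ✗ → no.
Result: none.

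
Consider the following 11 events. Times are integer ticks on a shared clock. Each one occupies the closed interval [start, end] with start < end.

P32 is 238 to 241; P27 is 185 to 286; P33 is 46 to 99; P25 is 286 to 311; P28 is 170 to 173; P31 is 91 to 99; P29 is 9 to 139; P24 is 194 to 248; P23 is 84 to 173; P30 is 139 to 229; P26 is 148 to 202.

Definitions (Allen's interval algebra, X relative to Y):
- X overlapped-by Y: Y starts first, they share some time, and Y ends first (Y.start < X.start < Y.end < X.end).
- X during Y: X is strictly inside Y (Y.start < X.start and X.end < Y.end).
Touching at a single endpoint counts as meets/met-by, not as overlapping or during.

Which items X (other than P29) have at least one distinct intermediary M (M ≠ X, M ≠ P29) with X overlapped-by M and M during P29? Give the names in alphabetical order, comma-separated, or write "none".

P23

Target P29 = [9, 139].
Intermediaries M with M during P29: P31, P33.
Via P31 — items with X overlapped-by P31: none.
Via P33 — items with X overlapped-by P33: P23.
Union: P23.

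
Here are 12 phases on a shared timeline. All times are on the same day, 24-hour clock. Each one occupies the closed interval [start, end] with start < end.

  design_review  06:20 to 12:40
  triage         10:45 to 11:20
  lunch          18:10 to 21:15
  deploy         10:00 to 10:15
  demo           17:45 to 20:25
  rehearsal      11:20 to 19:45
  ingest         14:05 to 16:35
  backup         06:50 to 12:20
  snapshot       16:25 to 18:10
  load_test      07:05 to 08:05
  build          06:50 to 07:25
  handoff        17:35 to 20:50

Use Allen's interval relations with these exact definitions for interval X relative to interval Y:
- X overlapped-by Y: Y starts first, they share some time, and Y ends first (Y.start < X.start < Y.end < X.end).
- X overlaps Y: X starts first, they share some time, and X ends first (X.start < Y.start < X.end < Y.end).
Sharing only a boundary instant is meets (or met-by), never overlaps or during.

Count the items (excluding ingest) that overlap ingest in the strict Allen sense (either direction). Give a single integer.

Target ingest = [14:05, 16:35].
backup [06:50, 12:20] → before → no.
build [06:50, 07:25] → before → no.
demo [17:45, 20:25] → after → no.
deploy [10:00, 10:15] → before → no.
design_review [06:20, 12:40] → before → no.
handoff [17:35, 20:50] → after → no.
load_test [07:05, 08:05] → before → no.
lunch [18:10, 21:15] → after → no.
rehearsal [11:20, 19:45] → contains → no.
snapshot [16:25, 18:10] → overlapped-by → counts.
triage [10:45, 11:20] → before → no.
Total: 1.

1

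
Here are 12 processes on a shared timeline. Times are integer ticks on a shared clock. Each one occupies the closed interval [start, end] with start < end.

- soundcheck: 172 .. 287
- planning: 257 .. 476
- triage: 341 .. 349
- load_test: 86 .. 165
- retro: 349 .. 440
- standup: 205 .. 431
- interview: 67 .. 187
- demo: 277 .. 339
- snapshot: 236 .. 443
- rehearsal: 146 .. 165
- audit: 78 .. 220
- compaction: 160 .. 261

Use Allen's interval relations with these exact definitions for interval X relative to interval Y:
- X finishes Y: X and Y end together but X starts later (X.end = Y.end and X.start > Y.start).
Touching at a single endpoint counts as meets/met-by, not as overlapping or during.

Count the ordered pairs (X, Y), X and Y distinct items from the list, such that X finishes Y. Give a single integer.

1

Checking all 132 ordered pairs for relation 'finishes'; matching pairs in alphabetical order:
(rehearsal, load_test): rehearsal finishes load_test ✓
Count: 1.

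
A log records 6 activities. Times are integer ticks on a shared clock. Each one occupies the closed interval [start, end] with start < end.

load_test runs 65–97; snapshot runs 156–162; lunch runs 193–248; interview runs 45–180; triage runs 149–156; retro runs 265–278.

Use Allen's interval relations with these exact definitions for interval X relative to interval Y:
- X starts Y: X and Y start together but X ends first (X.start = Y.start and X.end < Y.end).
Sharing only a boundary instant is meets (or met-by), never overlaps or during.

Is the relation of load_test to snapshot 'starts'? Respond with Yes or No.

load_test = [65, 97], snapshot = [156, 162].
Actual relation of load_test to snapshot: before.
Asked whether 'starts' holds → No.

No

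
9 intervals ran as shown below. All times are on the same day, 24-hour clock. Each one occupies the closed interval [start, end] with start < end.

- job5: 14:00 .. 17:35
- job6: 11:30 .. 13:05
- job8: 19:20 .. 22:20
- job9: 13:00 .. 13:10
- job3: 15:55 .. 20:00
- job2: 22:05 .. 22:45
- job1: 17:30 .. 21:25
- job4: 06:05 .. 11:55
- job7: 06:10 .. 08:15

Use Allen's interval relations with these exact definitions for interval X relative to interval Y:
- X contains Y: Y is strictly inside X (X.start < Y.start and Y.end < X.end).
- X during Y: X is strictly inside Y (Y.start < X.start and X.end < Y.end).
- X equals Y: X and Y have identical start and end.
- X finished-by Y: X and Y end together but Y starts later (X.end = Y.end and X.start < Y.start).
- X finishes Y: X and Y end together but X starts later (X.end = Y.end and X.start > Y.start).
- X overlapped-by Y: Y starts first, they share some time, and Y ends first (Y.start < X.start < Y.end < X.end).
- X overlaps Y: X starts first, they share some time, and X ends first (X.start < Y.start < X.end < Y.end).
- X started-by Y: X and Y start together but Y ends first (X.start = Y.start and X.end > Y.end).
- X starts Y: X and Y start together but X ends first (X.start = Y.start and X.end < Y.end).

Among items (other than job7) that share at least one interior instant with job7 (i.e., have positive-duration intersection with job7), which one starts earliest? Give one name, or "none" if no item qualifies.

Target job7 = [06:10, 08:15].
job1 [17:30, 21:25] → after → excluded.
job2 [22:05, 22:45] → after → excluded.
job3 [15:55, 20:00] → after → excluded.
job4 [06:05, 11:55] → contains → candidate.
job5 [14:00, 17:35] → after → excluded.
job6 [11:30, 13:05] → after → excluded.
job8 [19:20, 22:20] → after → excluded.
job9 [13:00, 13:10] → after → excluded.
Among candidates, earliest start is 06:05 → job4.

job4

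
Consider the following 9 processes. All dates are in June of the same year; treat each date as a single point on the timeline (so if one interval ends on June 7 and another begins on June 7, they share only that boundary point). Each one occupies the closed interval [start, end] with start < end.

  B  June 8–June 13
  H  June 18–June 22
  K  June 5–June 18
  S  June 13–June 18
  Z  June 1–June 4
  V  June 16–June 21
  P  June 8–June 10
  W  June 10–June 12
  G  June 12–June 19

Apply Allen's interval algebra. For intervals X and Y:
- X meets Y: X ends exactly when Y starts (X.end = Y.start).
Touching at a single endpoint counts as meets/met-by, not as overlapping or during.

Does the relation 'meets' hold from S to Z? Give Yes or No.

S = [June 13, June 18], Z = [June 1, June 4].
Actual relation of S to Z: after.
Asked whether 'meets' holds → No.

No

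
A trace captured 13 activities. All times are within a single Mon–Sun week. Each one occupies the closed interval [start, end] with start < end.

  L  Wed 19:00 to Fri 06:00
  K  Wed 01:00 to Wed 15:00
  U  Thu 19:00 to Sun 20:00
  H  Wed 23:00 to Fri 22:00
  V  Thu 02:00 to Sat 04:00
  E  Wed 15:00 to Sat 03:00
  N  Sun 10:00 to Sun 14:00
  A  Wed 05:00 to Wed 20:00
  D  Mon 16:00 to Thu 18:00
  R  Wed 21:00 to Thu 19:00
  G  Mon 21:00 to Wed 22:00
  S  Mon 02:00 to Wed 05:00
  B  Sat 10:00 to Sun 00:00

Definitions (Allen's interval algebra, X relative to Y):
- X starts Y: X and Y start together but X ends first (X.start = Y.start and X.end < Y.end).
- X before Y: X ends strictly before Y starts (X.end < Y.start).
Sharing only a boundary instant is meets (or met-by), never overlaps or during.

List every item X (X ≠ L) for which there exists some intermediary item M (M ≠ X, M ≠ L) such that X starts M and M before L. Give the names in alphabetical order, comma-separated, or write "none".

none

Target L = [Wed 19:00, Fri 06:00].
Intermediaries M with M before L: K, S.
Via K — items with X starts K: none.
Via S — items with X starts S: none.
Union: none.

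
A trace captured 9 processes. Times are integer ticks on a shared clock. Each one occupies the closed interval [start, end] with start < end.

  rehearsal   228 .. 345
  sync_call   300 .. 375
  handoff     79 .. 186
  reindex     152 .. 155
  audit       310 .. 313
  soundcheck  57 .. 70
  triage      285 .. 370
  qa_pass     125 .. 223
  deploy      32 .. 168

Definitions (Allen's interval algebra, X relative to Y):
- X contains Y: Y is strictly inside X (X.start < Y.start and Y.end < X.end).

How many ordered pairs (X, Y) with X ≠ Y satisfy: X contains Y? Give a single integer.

7

Checking all 72 ordered pairs for relation 'contains'; matching pairs in alphabetical order:
(deploy, reindex): deploy contains reindex ✓
(deploy, soundcheck): deploy contains soundcheck ✓
(handoff, reindex): handoff contains reindex ✓
(qa_pass, reindex): qa_pass contains reindex ✓
(rehearsal, audit): rehearsal contains audit ✓
(sync_call, audit): sync_call contains audit ✓
(triage, audit): triage contains audit ✓
Count: 7.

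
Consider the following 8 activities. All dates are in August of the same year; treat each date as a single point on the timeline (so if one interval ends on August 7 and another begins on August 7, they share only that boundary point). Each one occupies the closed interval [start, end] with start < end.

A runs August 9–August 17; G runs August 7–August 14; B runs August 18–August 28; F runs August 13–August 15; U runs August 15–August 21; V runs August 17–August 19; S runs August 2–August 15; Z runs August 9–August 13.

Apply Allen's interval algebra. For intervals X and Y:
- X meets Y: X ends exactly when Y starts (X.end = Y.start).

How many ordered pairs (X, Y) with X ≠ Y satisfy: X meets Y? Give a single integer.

Checking all 56 ordered pairs for relation 'meets'; matching pairs in alphabetical order:
(A, V): A meets V ✓
(F, U): F meets U ✓
(S, U): S meets U ✓
(Z, F): Z meets F ✓
Count: 4.

4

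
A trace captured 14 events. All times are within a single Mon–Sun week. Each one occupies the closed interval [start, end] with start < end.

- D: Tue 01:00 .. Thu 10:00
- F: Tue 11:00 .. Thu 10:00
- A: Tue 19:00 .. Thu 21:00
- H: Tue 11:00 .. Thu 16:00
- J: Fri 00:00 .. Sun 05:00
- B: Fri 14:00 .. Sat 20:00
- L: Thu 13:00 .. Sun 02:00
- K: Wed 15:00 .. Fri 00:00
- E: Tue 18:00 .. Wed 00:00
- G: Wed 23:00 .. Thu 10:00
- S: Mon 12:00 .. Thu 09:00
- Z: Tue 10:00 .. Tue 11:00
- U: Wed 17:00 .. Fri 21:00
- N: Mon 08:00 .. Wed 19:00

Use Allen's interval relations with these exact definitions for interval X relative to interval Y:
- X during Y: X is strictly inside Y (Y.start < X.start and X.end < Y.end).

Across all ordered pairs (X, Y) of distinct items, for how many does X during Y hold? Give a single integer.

14

Checking all 182 ordered pairs for relation 'during'; matching pairs in alphabetical order:
(B, J): B during J ✓
(B, L): B during L ✓
(E, D): E during D ✓
(E, F): E during F ✓
(E, H): E during H ✓
(E, N): E during N ✓
(E, S): E during S ✓
(G, A): G during A ✓
(G, H): G during H ✓
(G, K): G during K ✓
(G, U): G during U ✓
(Z, D): Z during D ✓
(Z, N): Z during N ✓
(Z, S): Z during S ✓
Count: 14.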